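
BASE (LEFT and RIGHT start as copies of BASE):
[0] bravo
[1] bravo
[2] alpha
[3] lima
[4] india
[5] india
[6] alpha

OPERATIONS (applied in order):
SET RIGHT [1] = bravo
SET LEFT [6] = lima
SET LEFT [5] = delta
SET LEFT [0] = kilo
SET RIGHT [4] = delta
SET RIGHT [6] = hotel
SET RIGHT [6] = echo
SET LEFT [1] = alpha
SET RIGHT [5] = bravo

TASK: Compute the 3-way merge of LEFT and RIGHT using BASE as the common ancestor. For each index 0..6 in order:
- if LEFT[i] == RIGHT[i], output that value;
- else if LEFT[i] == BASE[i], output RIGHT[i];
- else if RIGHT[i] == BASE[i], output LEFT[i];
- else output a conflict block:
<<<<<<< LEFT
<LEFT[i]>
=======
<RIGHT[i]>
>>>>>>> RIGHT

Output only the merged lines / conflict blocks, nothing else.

Final LEFT:  [kilo, alpha, alpha, lima, india, delta, lima]
Final RIGHT: [bravo, bravo, alpha, lima, delta, bravo, echo]
i=0: L=kilo, R=bravo=BASE -> take LEFT -> kilo
i=1: L=alpha, R=bravo=BASE -> take LEFT -> alpha
i=2: L=alpha R=alpha -> agree -> alpha
i=3: L=lima R=lima -> agree -> lima
i=4: L=india=BASE, R=delta -> take RIGHT -> delta
i=5: BASE=india L=delta R=bravo all differ -> CONFLICT
i=6: BASE=alpha L=lima R=echo all differ -> CONFLICT

Answer: kilo
alpha
alpha
lima
delta
<<<<<<< LEFT
delta
=======
bravo
>>>>>>> RIGHT
<<<<<<< LEFT
lima
=======
echo
>>>>>>> RIGHT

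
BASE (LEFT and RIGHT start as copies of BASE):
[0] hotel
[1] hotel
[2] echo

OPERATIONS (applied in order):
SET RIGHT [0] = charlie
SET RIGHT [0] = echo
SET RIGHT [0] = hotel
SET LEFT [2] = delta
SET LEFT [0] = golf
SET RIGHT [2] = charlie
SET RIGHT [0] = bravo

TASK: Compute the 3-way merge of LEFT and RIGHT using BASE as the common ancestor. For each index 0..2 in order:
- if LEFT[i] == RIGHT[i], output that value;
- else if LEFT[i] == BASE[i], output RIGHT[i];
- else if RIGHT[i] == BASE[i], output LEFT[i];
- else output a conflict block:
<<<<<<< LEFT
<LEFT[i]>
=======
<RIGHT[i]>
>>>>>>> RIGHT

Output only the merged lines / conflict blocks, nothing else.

Answer: <<<<<<< LEFT
golf
=======
bravo
>>>>>>> RIGHT
hotel
<<<<<<< LEFT
delta
=======
charlie
>>>>>>> RIGHT

Derivation:
Final LEFT:  [golf, hotel, delta]
Final RIGHT: [bravo, hotel, charlie]
i=0: BASE=hotel L=golf R=bravo all differ -> CONFLICT
i=1: L=hotel R=hotel -> agree -> hotel
i=2: BASE=echo L=delta R=charlie all differ -> CONFLICT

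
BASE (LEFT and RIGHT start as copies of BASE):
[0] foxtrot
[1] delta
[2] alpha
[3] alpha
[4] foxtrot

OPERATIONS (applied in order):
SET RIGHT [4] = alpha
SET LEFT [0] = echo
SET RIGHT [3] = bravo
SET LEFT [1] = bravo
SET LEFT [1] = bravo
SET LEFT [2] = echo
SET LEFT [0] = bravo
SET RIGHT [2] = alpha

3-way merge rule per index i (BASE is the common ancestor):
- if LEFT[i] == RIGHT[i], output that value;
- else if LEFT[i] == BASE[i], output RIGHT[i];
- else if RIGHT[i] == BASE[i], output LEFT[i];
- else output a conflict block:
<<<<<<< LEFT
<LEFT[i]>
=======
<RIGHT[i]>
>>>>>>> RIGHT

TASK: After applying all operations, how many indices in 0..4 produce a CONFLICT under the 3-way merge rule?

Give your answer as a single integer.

Final LEFT:  [bravo, bravo, echo, alpha, foxtrot]
Final RIGHT: [foxtrot, delta, alpha, bravo, alpha]
i=0: L=bravo, R=foxtrot=BASE -> take LEFT -> bravo
i=1: L=bravo, R=delta=BASE -> take LEFT -> bravo
i=2: L=echo, R=alpha=BASE -> take LEFT -> echo
i=3: L=alpha=BASE, R=bravo -> take RIGHT -> bravo
i=4: L=foxtrot=BASE, R=alpha -> take RIGHT -> alpha
Conflict count: 0

Answer: 0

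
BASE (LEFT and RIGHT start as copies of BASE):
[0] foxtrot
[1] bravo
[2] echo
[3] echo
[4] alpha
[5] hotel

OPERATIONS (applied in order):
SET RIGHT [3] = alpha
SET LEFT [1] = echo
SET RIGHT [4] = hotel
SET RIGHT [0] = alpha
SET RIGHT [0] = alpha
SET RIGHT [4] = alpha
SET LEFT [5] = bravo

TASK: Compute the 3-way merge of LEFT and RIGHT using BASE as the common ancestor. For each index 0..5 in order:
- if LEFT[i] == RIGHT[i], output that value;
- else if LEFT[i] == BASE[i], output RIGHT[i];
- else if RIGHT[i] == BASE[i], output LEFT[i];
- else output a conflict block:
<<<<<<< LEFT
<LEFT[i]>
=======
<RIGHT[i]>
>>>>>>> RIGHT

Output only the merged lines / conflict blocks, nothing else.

Final LEFT:  [foxtrot, echo, echo, echo, alpha, bravo]
Final RIGHT: [alpha, bravo, echo, alpha, alpha, hotel]
i=0: L=foxtrot=BASE, R=alpha -> take RIGHT -> alpha
i=1: L=echo, R=bravo=BASE -> take LEFT -> echo
i=2: L=echo R=echo -> agree -> echo
i=3: L=echo=BASE, R=alpha -> take RIGHT -> alpha
i=4: L=alpha R=alpha -> agree -> alpha
i=5: L=bravo, R=hotel=BASE -> take LEFT -> bravo

Answer: alpha
echo
echo
alpha
alpha
bravo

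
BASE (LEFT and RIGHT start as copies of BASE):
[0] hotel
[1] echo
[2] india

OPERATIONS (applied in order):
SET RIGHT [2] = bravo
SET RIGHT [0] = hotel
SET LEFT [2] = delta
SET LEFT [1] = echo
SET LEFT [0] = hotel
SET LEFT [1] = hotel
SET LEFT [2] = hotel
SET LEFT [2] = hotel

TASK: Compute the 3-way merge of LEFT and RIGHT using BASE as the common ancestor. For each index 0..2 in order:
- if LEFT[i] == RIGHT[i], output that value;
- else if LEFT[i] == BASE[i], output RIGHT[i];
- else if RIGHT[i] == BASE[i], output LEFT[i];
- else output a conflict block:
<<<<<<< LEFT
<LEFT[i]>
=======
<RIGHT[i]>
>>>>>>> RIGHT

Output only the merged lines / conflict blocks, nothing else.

Final LEFT:  [hotel, hotel, hotel]
Final RIGHT: [hotel, echo, bravo]
i=0: L=hotel R=hotel -> agree -> hotel
i=1: L=hotel, R=echo=BASE -> take LEFT -> hotel
i=2: BASE=india L=hotel R=bravo all differ -> CONFLICT

Answer: hotel
hotel
<<<<<<< LEFT
hotel
=======
bravo
>>>>>>> RIGHT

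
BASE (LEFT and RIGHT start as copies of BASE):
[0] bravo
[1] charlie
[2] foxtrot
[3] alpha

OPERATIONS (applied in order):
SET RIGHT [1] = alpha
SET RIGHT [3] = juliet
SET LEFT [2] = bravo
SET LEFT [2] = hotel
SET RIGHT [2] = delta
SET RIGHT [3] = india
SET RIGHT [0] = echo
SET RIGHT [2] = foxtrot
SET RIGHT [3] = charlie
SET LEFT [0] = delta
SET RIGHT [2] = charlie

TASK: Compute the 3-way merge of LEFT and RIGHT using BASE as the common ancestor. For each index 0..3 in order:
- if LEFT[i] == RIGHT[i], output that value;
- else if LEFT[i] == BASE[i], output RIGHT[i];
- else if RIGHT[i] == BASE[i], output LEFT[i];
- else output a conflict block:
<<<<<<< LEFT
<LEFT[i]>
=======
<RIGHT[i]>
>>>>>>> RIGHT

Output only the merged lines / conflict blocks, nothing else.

Final LEFT:  [delta, charlie, hotel, alpha]
Final RIGHT: [echo, alpha, charlie, charlie]
i=0: BASE=bravo L=delta R=echo all differ -> CONFLICT
i=1: L=charlie=BASE, R=alpha -> take RIGHT -> alpha
i=2: BASE=foxtrot L=hotel R=charlie all differ -> CONFLICT
i=3: L=alpha=BASE, R=charlie -> take RIGHT -> charlie

Answer: <<<<<<< LEFT
delta
=======
echo
>>>>>>> RIGHT
alpha
<<<<<<< LEFT
hotel
=======
charlie
>>>>>>> RIGHT
charlie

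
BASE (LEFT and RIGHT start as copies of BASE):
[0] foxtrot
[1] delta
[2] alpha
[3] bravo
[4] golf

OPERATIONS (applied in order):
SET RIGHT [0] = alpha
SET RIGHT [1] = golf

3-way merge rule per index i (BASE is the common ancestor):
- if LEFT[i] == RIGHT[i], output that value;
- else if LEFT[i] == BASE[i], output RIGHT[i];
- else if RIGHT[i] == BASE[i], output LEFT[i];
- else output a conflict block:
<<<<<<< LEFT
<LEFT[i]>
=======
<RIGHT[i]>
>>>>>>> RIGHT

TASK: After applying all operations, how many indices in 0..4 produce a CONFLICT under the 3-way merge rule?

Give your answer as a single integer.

Answer: 0

Derivation:
Final LEFT:  [foxtrot, delta, alpha, bravo, golf]
Final RIGHT: [alpha, golf, alpha, bravo, golf]
i=0: L=foxtrot=BASE, R=alpha -> take RIGHT -> alpha
i=1: L=delta=BASE, R=golf -> take RIGHT -> golf
i=2: L=alpha R=alpha -> agree -> alpha
i=3: L=bravo R=bravo -> agree -> bravo
i=4: L=golf R=golf -> agree -> golf
Conflict count: 0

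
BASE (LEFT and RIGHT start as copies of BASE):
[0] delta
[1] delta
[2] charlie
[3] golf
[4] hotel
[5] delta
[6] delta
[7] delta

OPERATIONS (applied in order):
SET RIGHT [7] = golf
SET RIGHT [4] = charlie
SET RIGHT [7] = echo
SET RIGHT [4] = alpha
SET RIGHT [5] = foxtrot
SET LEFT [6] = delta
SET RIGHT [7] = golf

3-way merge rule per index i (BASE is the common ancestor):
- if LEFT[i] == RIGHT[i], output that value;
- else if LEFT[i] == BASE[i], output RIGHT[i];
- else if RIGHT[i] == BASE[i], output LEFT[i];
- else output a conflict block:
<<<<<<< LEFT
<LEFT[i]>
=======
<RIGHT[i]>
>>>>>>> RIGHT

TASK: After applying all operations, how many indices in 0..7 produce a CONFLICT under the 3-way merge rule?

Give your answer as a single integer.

Answer: 0

Derivation:
Final LEFT:  [delta, delta, charlie, golf, hotel, delta, delta, delta]
Final RIGHT: [delta, delta, charlie, golf, alpha, foxtrot, delta, golf]
i=0: L=delta R=delta -> agree -> delta
i=1: L=delta R=delta -> agree -> delta
i=2: L=charlie R=charlie -> agree -> charlie
i=3: L=golf R=golf -> agree -> golf
i=4: L=hotel=BASE, R=alpha -> take RIGHT -> alpha
i=5: L=delta=BASE, R=foxtrot -> take RIGHT -> foxtrot
i=6: L=delta R=delta -> agree -> delta
i=7: L=delta=BASE, R=golf -> take RIGHT -> golf
Conflict count: 0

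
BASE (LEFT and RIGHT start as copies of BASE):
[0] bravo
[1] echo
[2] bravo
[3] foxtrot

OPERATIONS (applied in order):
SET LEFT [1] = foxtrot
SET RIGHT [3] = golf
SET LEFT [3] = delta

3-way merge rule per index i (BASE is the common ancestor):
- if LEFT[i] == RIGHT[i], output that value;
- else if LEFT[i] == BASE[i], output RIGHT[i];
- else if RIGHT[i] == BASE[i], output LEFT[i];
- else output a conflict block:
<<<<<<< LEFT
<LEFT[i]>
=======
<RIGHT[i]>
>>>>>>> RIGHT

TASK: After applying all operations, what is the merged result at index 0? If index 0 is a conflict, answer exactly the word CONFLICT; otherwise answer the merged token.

Answer: bravo

Derivation:
Final LEFT:  [bravo, foxtrot, bravo, delta]
Final RIGHT: [bravo, echo, bravo, golf]
i=0: L=bravo R=bravo -> agree -> bravo
i=1: L=foxtrot, R=echo=BASE -> take LEFT -> foxtrot
i=2: L=bravo R=bravo -> agree -> bravo
i=3: BASE=foxtrot L=delta R=golf all differ -> CONFLICT
Index 0 -> bravo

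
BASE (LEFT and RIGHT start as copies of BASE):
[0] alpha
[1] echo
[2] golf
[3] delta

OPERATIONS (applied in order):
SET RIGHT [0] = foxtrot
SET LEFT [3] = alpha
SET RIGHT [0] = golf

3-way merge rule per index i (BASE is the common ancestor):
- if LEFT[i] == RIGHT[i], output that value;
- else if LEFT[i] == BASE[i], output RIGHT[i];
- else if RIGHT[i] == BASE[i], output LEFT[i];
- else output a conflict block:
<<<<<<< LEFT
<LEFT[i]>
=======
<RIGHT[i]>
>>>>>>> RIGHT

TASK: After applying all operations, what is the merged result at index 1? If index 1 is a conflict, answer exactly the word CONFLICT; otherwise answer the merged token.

Answer: echo

Derivation:
Final LEFT:  [alpha, echo, golf, alpha]
Final RIGHT: [golf, echo, golf, delta]
i=0: L=alpha=BASE, R=golf -> take RIGHT -> golf
i=1: L=echo R=echo -> agree -> echo
i=2: L=golf R=golf -> agree -> golf
i=3: L=alpha, R=delta=BASE -> take LEFT -> alpha
Index 1 -> echo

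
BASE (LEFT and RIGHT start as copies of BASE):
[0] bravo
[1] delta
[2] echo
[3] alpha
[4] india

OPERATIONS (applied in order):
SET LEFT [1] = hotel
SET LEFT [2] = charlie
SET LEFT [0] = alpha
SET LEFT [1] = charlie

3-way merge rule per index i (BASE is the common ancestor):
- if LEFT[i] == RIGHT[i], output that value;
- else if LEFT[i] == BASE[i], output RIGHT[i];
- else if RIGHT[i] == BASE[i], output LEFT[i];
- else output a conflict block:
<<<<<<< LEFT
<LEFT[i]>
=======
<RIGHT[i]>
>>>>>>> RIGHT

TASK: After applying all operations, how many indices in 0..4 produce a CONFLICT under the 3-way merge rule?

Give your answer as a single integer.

Answer: 0

Derivation:
Final LEFT:  [alpha, charlie, charlie, alpha, india]
Final RIGHT: [bravo, delta, echo, alpha, india]
i=0: L=alpha, R=bravo=BASE -> take LEFT -> alpha
i=1: L=charlie, R=delta=BASE -> take LEFT -> charlie
i=2: L=charlie, R=echo=BASE -> take LEFT -> charlie
i=3: L=alpha R=alpha -> agree -> alpha
i=4: L=india R=india -> agree -> india
Conflict count: 0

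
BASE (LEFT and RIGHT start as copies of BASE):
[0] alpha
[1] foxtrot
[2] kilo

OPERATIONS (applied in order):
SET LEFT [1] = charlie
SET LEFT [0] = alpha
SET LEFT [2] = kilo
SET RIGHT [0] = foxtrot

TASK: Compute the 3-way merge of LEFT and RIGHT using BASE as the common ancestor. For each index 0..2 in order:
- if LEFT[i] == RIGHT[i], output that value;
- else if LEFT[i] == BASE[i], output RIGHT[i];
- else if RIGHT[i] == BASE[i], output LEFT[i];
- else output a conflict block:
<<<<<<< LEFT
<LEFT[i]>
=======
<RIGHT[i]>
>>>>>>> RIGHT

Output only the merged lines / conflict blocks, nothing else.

Final LEFT:  [alpha, charlie, kilo]
Final RIGHT: [foxtrot, foxtrot, kilo]
i=0: L=alpha=BASE, R=foxtrot -> take RIGHT -> foxtrot
i=1: L=charlie, R=foxtrot=BASE -> take LEFT -> charlie
i=2: L=kilo R=kilo -> agree -> kilo

Answer: foxtrot
charlie
kilo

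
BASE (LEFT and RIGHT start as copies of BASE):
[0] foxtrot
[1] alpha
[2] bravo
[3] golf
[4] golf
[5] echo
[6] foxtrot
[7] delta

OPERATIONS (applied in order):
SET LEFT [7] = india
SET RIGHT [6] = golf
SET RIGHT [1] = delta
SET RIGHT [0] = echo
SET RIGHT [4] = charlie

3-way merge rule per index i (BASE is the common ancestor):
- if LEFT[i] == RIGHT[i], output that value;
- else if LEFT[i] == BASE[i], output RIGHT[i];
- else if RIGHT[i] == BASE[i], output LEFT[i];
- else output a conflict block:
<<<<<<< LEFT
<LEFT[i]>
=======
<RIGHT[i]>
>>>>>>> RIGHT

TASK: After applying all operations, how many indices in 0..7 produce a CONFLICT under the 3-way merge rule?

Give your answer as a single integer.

Answer: 0

Derivation:
Final LEFT:  [foxtrot, alpha, bravo, golf, golf, echo, foxtrot, india]
Final RIGHT: [echo, delta, bravo, golf, charlie, echo, golf, delta]
i=0: L=foxtrot=BASE, R=echo -> take RIGHT -> echo
i=1: L=alpha=BASE, R=delta -> take RIGHT -> delta
i=2: L=bravo R=bravo -> agree -> bravo
i=3: L=golf R=golf -> agree -> golf
i=4: L=golf=BASE, R=charlie -> take RIGHT -> charlie
i=5: L=echo R=echo -> agree -> echo
i=6: L=foxtrot=BASE, R=golf -> take RIGHT -> golf
i=7: L=india, R=delta=BASE -> take LEFT -> india
Conflict count: 0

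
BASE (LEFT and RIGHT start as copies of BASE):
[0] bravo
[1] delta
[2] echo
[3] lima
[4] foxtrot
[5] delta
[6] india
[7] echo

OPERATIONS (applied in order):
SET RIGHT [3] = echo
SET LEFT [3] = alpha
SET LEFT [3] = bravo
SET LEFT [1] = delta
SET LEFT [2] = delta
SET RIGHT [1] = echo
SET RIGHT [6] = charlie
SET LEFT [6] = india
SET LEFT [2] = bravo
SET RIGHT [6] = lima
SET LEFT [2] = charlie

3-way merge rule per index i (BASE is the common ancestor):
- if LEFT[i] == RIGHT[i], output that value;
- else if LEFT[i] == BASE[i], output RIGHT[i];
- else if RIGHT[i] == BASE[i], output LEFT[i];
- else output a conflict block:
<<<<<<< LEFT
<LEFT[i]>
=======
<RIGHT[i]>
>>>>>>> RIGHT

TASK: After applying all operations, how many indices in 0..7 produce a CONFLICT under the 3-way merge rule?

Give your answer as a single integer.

Final LEFT:  [bravo, delta, charlie, bravo, foxtrot, delta, india, echo]
Final RIGHT: [bravo, echo, echo, echo, foxtrot, delta, lima, echo]
i=0: L=bravo R=bravo -> agree -> bravo
i=1: L=delta=BASE, R=echo -> take RIGHT -> echo
i=2: L=charlie, R=echo=BASE -> take LEFT -> charlie
i=3: BASE=lima L=bravo R=echo all differ -> CONFLICT
i=4: L=foxtrot R=foxtrot -> agree -> foxtrot
i=5: L=delta R=delta -> agree -> delta
i=6: L=india=BASE, R=lima -> take RIGHT -> lima
i=7: L=echo R=echo -> agree -> echo
Conflict count: 1

Answer: 1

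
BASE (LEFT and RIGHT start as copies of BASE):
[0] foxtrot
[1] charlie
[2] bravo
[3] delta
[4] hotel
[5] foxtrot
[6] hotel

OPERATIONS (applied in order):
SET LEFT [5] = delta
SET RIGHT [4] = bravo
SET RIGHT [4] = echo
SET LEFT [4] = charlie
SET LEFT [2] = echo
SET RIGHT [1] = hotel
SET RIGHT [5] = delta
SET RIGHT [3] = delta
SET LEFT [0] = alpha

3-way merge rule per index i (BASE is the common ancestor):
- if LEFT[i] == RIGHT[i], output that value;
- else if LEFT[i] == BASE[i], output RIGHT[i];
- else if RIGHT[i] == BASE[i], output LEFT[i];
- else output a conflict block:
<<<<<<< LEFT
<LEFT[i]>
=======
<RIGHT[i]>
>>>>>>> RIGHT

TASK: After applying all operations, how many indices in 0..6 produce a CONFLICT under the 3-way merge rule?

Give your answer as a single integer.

Answer: 1

Derivation:
Final LEFT:  [alpha, charlie, echo, delta, charlie, delta, hotel]
Final RIGHT: [foxtrot, hotel, bravo, delta, echo, delta, hotel]
i=0: L=alpha, R=foxtrot=BASE -> take LEFT -> alpha
i=1: L=charlie=BASE, R=hotel -> take RIGHT -> hotel
i=2: L=echo, R=bravo=BASE -> take LEFT -> echo
i=3: L=delta R=delta -> agree -> delta
i=4: BASE=hotel L=charlie R=echo all differ -> CONFLICT
i=5: L=delta R=delta -> agree -> delta
i=6: L=hotel R=hotel -> agree -> hotel
Conflict count: 1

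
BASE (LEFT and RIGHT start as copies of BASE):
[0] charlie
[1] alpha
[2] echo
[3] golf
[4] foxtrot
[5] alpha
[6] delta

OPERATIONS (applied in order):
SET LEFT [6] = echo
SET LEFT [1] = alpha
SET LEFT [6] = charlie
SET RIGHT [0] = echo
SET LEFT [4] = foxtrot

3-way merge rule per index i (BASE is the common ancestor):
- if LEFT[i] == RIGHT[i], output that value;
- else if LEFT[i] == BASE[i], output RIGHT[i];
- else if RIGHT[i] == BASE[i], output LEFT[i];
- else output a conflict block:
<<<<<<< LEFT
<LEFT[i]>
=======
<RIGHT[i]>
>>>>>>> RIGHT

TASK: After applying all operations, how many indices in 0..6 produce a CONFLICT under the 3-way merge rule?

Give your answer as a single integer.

Answer: 0

Derivation:
Final LEFT:  [charlie, alpha, echo, golf, foxtrot, alpha, charlie]
Final RIGHT: [echo, alpha, echo, golf, foxtrot, alpha, delta]
i=0: L=charlie=BASE, R=echo -> take RIGHT -> echo
i=1: L=alpha R=alpha -> agree -> alpha
i=2: L=echo R=echo -> agree -> echo
i=3: L=golf R=golf -> agree -> golf
i=4: L=foxtrot R=foxtrot -> agree -> foxtrot
i=5: L=alpha R=alpha -> agree -> alpha
i=6: L=charlie, R=delta=BASE -> take LEFT -> charlie
Conflict count: 0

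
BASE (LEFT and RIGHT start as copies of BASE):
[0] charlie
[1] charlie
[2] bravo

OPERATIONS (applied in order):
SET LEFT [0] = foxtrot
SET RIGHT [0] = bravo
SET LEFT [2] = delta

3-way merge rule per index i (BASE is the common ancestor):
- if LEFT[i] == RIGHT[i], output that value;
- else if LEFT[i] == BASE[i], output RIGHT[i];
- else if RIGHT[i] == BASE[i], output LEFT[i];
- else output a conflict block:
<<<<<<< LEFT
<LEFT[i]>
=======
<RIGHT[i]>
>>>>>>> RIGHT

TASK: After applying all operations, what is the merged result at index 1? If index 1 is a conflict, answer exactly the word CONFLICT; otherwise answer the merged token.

Final LEFT:  [foxtrot, charlie, delta]
Final RIGHT: [bravo, charlie, bravo]
i=0: BASE=charlie L=foxtrot R=bravo all differ -> CONFLICT
i=1: L=charlie R=charlie -> agree -> charlie
i=2: L=delta, R=bravo=BASE -> take LEFT -> delta
Index 1 -> charlie

Answer: charlie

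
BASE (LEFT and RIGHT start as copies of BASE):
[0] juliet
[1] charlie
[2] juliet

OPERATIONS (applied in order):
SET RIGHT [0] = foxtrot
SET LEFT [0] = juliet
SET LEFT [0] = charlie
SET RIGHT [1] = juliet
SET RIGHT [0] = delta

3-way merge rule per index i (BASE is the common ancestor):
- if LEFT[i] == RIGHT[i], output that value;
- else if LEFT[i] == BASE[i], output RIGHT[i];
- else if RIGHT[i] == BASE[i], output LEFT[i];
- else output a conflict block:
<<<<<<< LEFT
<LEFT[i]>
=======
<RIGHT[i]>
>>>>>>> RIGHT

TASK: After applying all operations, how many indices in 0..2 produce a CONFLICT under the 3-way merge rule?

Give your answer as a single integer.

Answer: 1

Derivation:
Final LEFT:  [charlie, charlie, juliet]
Final RIGHT: [delta, juliet, juliet]
i=0: BASE=juliet L=charlie R=delta all differ -> CONFLICT
i=1: L=charlie=BASE, R=juliet -> take RIGHT -> juliet
i=2: L=juliet R=juliet -> agree -> juliet
Conflict count: 1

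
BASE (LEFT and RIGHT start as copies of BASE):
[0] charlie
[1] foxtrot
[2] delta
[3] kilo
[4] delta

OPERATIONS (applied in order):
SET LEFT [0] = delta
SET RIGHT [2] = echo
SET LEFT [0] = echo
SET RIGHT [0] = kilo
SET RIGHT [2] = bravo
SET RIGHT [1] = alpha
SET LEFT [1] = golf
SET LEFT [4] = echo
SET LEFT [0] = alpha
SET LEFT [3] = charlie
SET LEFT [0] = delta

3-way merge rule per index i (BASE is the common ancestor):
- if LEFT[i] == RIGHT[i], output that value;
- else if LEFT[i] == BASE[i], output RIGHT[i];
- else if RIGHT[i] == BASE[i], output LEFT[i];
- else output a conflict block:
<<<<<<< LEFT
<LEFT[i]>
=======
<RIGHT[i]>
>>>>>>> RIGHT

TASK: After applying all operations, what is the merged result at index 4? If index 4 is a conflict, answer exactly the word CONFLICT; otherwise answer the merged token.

Answer: echo

Derivation:
Final LEFT:  [delta, golf, delta, charlie, echo]
Final RIGHT: [kilo, alpha, bravo, kilo, delta]
i=0: BASE=charlie L=delta R=kilo all differ -> CONFLICT
i=1: BASE=foxtrot L=golf R=alpha all differ -> CONFLICT
i=2: L=delta=BASE, R=bravo -> take RIGHT -> bravo
i=3: L=charlie, R=kilo=BASE -> take LEFT -> charlie
i=4: L=echo, R=delta=BASE -> take LEFT -> echo
Index 4 -> echo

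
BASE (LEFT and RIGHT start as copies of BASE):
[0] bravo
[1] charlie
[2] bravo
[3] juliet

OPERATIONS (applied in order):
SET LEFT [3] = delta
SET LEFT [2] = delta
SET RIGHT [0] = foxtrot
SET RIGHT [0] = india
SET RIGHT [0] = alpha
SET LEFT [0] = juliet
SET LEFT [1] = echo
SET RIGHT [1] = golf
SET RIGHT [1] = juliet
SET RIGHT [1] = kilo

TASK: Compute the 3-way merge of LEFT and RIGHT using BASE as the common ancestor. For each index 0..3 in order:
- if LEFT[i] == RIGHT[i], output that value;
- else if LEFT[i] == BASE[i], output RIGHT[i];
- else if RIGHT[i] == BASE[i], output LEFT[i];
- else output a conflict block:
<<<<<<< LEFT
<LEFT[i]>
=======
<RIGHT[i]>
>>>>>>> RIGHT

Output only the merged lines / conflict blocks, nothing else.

Final LEFT:  [juliet, echo, delta, delta]
Final RIGHT: [alpha, kilo, bravo, juliet]
i=0: BASE=bravo L=juliet R=alpha all differ -> CONFLICT
i=1: BASE=charlie L=echo R=kilo all differ -> CONFLICT
i=2: L=delta, R=bravo=BASE -> take LEFT -> delta
i=3: L=delta, R=juliet=BASE -> take LEFT -> delta

Answer: <<<<<<< LEFT
juliet
=======
alpha
>>>>>>> RIGHT
<<<<<<< LEFT
echo
=======
kilo
>>>>>>> RIGHT
delta
delta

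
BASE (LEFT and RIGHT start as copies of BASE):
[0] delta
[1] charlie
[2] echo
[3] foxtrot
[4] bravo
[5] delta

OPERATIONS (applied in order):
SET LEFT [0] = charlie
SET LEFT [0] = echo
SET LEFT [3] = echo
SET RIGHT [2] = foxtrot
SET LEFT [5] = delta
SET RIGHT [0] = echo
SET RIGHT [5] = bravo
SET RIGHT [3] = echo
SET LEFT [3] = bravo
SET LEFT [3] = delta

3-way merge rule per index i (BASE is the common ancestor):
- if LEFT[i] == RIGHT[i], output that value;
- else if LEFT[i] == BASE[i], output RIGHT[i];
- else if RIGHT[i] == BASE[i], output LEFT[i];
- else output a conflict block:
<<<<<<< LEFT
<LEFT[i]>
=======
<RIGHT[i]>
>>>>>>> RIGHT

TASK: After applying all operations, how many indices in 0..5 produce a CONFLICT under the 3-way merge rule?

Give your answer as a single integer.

Final LEFT:  [echo, charlie, echo, delta, bravo, delta]
Final RIGHT: [echo, charlie, foxtrot, echo, bravo, bravo]
i=0: L=echo R=echo -> agree -> echo
i=1: L=charlie R=charlie -> agree -> charlie
i=2: L=echo=BASE, R=foxtrot -> take RIGHT -> foxtrot
i=3: BASE=foxtrot L=delta R=echo all differ -> CONFLICT
i=4: L=bravo R=bravo -> agree -> bravo
i=5: L=delta=BASE, R=bravo -> take RIGHT -> bravo
Conflict count: 1

Answer: 1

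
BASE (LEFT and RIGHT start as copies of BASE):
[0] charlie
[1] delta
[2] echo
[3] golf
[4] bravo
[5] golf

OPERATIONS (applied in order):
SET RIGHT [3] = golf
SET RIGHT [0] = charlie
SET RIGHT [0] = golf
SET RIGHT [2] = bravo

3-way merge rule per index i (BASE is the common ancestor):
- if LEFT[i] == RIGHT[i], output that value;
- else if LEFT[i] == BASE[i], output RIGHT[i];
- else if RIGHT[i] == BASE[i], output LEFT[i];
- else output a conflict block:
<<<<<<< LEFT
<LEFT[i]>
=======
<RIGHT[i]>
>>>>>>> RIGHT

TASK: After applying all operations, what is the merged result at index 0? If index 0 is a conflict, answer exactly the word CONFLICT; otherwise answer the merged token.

Answer: golf

Derivation:
Final LEFT:  [charlie, delta, echo, golf, bravo, golf]
Final RIGHT: [golf, delta, bravo, golf, bravo, golf]
i=0: L=charlie=BASE, R=golf -> take RIGHT -> golf
i=1: L=delta R=delta -> agree -> delta
i=2: L=echo=BASE, R=bravo -> take RIGHT -> bravo
i=3: L=golf R=golf -> agree -> golf
i=4: L=bravo R=bravo -> agree -> bravo
i=5: L=golf R=golf -> agree -> golf
Index 0 -> golf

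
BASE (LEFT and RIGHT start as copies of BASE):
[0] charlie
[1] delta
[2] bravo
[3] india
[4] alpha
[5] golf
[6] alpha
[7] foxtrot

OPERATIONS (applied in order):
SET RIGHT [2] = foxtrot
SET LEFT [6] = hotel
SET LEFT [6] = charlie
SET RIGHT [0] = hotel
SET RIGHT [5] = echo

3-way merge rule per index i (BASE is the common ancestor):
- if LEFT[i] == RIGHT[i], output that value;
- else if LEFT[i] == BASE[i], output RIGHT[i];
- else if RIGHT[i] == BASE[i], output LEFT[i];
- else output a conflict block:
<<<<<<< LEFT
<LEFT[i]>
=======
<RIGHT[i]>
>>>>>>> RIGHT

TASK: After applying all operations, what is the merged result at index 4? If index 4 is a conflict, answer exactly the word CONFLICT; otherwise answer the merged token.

Answer: alpha

Derivation:
Final LEFT:  [charlie, delta, bravo, india, alpha, golf, charlie, foxtrot]
Final RIGHT: [hotel, delta, foxtrot, india, alpha, echo, alpha, foxtrot]
i=0: L=charlie=BASE, R=hotel -> take RIGHT -> hotel
i=1: L=delta R=delta -> agree -> delta
i=2: L=bravo=BASE, R=foxtrot -> take RIGHT -> foxtrot
i=3: L=india R=india -> agree -> india
i=4: L=alpha R=alpha -> agree -> alpha
i=5: L=golf=BASE, R=echo -> take RIGHT -> echo
i=6: L=charlie, R=alpha=BASE -> take LEFT -> charlie
i=7: L=foxtrot R=foxtrot -> agree -> foxtrot
Index 4 -> alpha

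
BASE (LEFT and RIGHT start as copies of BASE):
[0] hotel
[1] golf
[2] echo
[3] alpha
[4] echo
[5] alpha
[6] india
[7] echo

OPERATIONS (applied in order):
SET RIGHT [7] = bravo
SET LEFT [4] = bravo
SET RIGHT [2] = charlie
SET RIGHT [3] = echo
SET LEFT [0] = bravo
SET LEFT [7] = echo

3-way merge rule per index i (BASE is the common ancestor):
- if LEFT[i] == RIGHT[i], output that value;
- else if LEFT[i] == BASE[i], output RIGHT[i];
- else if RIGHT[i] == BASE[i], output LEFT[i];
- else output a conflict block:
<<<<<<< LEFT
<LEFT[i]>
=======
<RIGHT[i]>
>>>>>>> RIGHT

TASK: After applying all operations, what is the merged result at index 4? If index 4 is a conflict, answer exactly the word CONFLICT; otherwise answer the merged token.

Final LEFT:  [bravo, golf, echo, alpha, bravo, alpha, india, echo]
Final RIGHT: [hotel, golf, charlie, echo, echo, alpha, india, bravo]
i=0: L=bravo, R=hotel=BASE -> take LEFT -> bravo
i=1: L=golf R=golf -> agree -> golf
i=2: L=echo=BASE, R=charlie -> take RIGHT -> charlie
i=3: L=alpha=BASE, R=echo -> take RIGHT -> echo
i=4: L=bravo, R=echo=BASE -> take LEFT -> bravo
i=5: L=alpha R=alpha -> agree -> alpha
i=6: L=india R=india -> agree -> india
i=7: L=echo=BASE, R=bravo -> take RIGHT -> bravo
Index 4 -> bravo

Answer: bravo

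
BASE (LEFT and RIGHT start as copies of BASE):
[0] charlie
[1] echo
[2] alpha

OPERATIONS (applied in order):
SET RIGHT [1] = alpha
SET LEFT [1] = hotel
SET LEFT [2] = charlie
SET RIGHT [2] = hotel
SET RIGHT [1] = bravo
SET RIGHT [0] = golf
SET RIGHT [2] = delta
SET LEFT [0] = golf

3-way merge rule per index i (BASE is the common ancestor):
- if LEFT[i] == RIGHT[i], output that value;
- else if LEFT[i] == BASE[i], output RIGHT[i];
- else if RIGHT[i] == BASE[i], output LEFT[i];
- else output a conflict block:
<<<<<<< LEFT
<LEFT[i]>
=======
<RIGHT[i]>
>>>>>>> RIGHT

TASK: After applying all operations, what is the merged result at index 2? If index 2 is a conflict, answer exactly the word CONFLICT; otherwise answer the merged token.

Answer: CONFLICT

Derivation:
Final LEFT:  [golf, hotel, charlie]
Final RIGHT: [golf, bravo, delta]
i=0: L=golf R=golf -> agree -> golf
i=1: BASE=echo L=hotel R=bravo all differ -> CONFLICT
i=2: BASE=alpha L=charlie R=delta all differ -> CONFLICT
Index 2 -> CONFLICT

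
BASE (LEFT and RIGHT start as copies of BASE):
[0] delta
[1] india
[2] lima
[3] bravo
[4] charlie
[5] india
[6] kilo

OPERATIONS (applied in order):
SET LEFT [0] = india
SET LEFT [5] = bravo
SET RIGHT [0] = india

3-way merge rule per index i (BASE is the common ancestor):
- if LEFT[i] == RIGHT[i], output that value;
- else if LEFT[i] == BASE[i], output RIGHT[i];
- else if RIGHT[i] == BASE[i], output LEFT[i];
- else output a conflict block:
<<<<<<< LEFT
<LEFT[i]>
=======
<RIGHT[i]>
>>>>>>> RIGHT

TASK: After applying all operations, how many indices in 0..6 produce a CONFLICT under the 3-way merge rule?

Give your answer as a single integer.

Final LEFT:  [india, india, lima, bravo, charlie, bravo, kilo]
Final RIGHT: [india, india, lima, bravo, charlie, india, kilo]
i=0: L=india R=india -> agree -> india
i=1: L=india R=india -> agree -> india
i=2: L=lima R=lima -> agree -> lima
i=3: L=bravo R=bravo -> agree -> bravo
i=4: L=charlie R=charlie -> agree -> charlie
i=5: L=bravo, R=india=BASE -> take LEFT -> bravo
i=6: L=kilo R=kilo -> agree -> kilo
Conflict count: 0

Answer: 0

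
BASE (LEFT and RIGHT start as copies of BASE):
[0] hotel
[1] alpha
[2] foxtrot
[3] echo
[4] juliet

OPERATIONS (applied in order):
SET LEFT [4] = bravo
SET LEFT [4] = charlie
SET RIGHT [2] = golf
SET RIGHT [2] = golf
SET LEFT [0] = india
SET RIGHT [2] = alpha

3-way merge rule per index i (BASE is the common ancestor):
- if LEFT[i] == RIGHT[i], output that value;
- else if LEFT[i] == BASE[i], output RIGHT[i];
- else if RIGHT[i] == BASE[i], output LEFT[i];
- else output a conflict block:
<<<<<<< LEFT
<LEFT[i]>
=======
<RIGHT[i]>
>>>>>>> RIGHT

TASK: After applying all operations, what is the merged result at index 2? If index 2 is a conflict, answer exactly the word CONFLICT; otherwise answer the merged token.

Answer: alpha

Derivation:
Final LEFT:  [india, alpha, foxtrot, echo, charlie]
Final RIGHT: [hotel, alpha, alpha, echo, juliet]
i=0: L=india, R=hotel=BASE -> take LEFT -> india
i=1: L=alpha R=alpha -> agree -> alpha
i=2: L=foxtrot=BASE, R=alpha -> take RIGHT -> alpha
i=3: L=echo R=echo -> agree -> echo
i=4: L=charlie, R=juliet=BASE -> take LEFT -> charlie
Index 2 -> alpha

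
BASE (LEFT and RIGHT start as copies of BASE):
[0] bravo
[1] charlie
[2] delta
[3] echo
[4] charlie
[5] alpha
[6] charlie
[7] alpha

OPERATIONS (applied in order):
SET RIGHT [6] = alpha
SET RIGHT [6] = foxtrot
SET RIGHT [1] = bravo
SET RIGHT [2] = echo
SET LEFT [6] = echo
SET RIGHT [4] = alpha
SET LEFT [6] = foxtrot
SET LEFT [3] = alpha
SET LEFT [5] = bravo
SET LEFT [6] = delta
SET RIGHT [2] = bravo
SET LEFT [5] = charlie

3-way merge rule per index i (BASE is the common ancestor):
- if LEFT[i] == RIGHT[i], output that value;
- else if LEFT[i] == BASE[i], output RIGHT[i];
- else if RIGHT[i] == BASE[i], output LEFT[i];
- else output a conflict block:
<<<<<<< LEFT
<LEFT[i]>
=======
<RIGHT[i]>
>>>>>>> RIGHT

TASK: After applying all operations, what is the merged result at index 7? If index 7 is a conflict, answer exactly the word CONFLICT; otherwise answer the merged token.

Final LEFT:  [bravo, charlie, delta, alpha, charlie, charlie, delta, alpha]
Final RIGHT: [bravo, bravo, bravo, echo, alpha, alpha, foxtrot, alpha]
i=0: L=bravo R=bravo -> agree -> bravo
i=1: L=charlie=BASE, R=bravo -> take RIGHT -> bravo
i=2: L=delta=BASE, R=bravo -> take RIGHT -> bravo
i=3: L=alpha, R=echo=BASE -> take LEFT -> alpha
i=4: L=charlie=BASE, R=alpha -> take RIGHT -> alpha
i=5: L=charlie, R=alpha=BASE -> take LEFT -> charlie
i=6: BASE=charlie L=delta R=foxtrot all differ -> CONFLICT
i=7: L=alpha R=alpha -> agree -> alpha
Index 7 -> alpha

Answer: alpha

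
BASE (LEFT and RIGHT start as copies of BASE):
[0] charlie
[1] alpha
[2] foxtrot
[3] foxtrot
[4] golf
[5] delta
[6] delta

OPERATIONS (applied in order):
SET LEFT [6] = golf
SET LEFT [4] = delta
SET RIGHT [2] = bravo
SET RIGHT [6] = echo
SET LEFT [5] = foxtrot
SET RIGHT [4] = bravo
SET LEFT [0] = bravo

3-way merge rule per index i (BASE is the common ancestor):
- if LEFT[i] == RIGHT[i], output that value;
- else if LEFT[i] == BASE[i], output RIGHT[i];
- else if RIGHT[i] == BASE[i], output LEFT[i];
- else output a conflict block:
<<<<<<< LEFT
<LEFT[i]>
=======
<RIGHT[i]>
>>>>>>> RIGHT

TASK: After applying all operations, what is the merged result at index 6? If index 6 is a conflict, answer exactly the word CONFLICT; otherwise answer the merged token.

Final LEFT:  [bravo, alpha, foxtrot, foxtrot, delta, foxtrot, golf]
Final RIGHT: [charlie, alpha, bravo, foxtrot, bravo, delta, echo]
i=0: L=bravo, R=charlie=BASE -> take LEFT -> bravo
i=1: L=alpha R=alpha -> agree -> alpha
i=2: L=foxtrot=BASE, R=bravo -> take RIGHT -> bravo
i=3: L=foxtrot R=foxtrot -> agree -> foxtrot
i=4: BASE=golf L=delta R=bravo all differ -> CONFLICT
i=5: L=foxtrot, R=delta=BASE -> take LEFT -> foxtrot
i=6: BASE=delta L=golf R=echo all differ -> CONFLICT
Index 6 -> CONFLICT

Answer: CONFLICT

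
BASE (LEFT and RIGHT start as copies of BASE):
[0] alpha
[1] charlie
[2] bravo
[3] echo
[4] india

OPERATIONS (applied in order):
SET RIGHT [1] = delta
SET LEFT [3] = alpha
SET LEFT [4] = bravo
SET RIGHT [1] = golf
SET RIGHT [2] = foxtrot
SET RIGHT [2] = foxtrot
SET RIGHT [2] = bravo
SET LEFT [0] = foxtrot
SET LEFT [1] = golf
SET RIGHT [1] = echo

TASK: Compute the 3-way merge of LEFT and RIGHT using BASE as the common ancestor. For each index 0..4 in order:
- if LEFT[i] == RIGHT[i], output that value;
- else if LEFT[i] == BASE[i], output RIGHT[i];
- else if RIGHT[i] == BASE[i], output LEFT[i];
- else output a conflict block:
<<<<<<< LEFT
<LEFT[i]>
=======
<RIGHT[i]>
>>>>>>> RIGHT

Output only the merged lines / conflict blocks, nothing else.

Final LEFT:  [foxtrot, golf, bravo, alpha, bravo]
Final RIGHT: [alpha, echo, bravo, echo, india]
i=0: L=foxtrot, R=alpha=BASE -> take LEFT -> foxtrot
i=1: BASE=charlie L=golf R=echo all differ -> CONFLICT
i=2: L=bravo R=bravo -> agree -> bravo
i=3: L=alpha, R=echo=BASE -> take LEFT -> alpha
i=4: L=bravo, R=india=BASE -> take LEFT -> bravo

Answer: foxtrot
<<<<<<< LEFT
golf
=======
echo
>>>>>>> RIGHT
bravo
alpha
bravo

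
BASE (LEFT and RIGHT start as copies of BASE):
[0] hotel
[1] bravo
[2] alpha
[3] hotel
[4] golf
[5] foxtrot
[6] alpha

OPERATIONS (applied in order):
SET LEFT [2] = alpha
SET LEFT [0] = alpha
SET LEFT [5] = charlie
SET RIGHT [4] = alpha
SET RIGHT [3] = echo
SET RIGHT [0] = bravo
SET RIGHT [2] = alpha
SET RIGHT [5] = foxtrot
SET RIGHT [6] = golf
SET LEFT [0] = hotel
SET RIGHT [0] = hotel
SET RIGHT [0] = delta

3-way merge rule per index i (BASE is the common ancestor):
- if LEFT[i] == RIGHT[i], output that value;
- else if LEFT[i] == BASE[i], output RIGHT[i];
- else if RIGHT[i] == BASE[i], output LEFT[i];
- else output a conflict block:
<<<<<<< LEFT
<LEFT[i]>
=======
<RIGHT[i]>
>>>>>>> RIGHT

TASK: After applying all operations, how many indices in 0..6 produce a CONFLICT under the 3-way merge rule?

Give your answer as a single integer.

Final LEFT:  [hotel, bravo, alpha, hotel, golf, charlie, alpha]
Final RIGHT: [delta, bravo, alpha, echo, alpha, foxtrot, golf]
i=0: L=hotel=BASE, R=delta -> take RIGHT -> delta
i=1: L=bravo R=bravo -> agree -> bravo
i=2: L=alpha R=alpha -> agree -> alpha
i=3: L=hotel=BASE, R=echo -> take RIGHT -> echo
i=4: L=golf=BASE, R=alpha -> take RIGHT -> alpha
i=5: L=charlie, R=foxtrot=BASE -> take LEFT -> charlie
i=6: L=alpha=BASE, R=golf -> take RIGHT -> golf
Conflict count: 0

Answer: 0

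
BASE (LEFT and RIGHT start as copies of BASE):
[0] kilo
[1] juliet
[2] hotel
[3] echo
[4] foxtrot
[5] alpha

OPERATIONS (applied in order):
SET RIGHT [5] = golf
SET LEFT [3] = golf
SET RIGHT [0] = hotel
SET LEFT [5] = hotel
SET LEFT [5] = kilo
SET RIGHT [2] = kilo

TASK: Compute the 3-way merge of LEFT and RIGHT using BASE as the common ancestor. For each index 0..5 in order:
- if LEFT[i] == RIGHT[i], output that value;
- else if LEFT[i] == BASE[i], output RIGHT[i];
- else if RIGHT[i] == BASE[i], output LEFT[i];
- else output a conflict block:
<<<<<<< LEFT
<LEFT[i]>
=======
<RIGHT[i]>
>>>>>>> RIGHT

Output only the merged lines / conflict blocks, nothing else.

Final LEFT:  [kilo, juliet, hotel, golf, foxtrot, kilo]
Final RIGHT: [hotel, juliet, kilo, echo, foxtrot, golf]
i=0: L=kilo=BASE, R=hotel -> take RIGHT -> hotel
i=1: L=juliet R=juliet -> agree -> juliet
i=2: L=hotel=BASE, R=kilo -> take RIGHT -> kilo
i=3: L=golf, R=echo=BASE -> take LEFT -> golf
i=4: L=foxtrot R=foxtrot -> agree -> foxtrot
i=5: BASE=alpha L=kilo R=golf all differ -> CONFLICT

Answer: hotel
juliet
kilo
golf
foxtrot
<<<<<<< LEFT
kilo
=======
golf
>>>>>>> RIGHT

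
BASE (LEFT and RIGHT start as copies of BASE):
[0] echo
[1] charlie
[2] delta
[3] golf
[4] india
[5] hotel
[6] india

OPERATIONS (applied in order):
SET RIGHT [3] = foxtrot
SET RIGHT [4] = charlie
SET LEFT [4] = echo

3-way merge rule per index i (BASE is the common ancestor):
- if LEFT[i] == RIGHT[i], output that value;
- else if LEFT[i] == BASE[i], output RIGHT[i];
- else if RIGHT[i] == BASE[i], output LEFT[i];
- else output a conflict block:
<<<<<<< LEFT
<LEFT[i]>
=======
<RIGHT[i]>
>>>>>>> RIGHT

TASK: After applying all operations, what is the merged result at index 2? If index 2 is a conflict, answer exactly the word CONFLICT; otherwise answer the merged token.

Final LEFT:  [echo, charlie, delta, golf, echo, hotel, india]
Final RIGHT: [echo, charlie, delta, foxtrot, charlie, hotel, india]
i=0: L=echo R=echo -> agree -> echo
i=1: L=charlie R=charlie -> agree -> charlie
i=2: L=delta R=delta -> agree -> delta
i=3: L=golf=BASE, R=foxtrot -> take RIGHT -> foxtrot
i=4: BASE=india L=echo R=charlie all differ -> CONFLICT
i=5: L=hotel R=hotel -> agree -> hotel
i=6: L=india R=india -> agree -> india
Index 2 -> delta

Answer: delta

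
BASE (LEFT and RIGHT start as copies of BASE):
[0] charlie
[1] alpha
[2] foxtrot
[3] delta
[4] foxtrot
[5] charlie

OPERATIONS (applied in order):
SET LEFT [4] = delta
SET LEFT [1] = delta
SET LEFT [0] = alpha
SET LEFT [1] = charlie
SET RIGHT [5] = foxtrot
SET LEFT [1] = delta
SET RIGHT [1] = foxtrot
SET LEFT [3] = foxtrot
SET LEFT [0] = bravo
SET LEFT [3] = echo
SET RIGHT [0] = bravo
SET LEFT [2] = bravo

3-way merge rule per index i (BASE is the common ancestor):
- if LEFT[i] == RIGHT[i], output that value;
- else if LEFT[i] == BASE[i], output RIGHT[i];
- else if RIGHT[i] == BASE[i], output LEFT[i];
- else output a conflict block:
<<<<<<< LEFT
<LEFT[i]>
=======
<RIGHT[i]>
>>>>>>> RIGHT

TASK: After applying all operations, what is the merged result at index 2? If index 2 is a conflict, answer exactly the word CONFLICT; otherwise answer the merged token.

Final LEFT:  [bravo, delta, bravo, echo, delta, charlie]
Final RIGHT: [bravo, foxtrot, foxtrot, delta, foxtrot, foxtrot]
i=0: L=bravo R=bravo -> agree -> bravo
i=1: BASE=alpha L=delta R=foxtrot all differ -> CONFLICT
i=2: L=bravo, R=foxtrot=BASE -> take LEFT -> bravo
i=3: L=echo, R=delta=BASE -> take LEFT -> echo
i=4: L=delta, R=foxtrot=BASE -> take LEFT -> delta
i=5: L=charlie=BASE, R=foxtrot -> take RIGHT -> foxtrot
Index 2 -> bravo

Answer: bravo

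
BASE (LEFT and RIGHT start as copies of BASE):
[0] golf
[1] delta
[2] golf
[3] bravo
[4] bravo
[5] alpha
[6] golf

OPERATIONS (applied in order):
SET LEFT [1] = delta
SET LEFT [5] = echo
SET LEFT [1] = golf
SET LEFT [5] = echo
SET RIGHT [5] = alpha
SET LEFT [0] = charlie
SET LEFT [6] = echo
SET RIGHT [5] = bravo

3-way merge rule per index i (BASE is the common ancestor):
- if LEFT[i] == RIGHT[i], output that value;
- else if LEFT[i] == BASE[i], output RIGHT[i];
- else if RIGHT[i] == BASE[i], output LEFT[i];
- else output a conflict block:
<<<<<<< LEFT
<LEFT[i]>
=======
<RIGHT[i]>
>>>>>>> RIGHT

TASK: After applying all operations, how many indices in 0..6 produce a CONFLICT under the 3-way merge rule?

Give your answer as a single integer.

Final LEFT:  [charlie, golf, golf, bravo, bravo, echo, echo]
Final RIGHT: [golf, delta, golf, bravo, bravo, bravo, golf]
i=0: L=charlie, R=golf=BASE -> take LEFT -> charlie
i=1: L=golf, R=delta=BASE -> take LEFT -> golf
i=2: L=golf R=golf -> agree -> golf
i=3: L=bravo R=bravo -> agree -> bravo
i=4: L=bravo R=bravo -> agree -> bravo
i=5: BASE=alpha L=echo R=bravo all differ -> CONFLICT
i=6: L=echo, R=golf=BASE -> take LEFT -> echo
Conflict count: 1

Answer: 1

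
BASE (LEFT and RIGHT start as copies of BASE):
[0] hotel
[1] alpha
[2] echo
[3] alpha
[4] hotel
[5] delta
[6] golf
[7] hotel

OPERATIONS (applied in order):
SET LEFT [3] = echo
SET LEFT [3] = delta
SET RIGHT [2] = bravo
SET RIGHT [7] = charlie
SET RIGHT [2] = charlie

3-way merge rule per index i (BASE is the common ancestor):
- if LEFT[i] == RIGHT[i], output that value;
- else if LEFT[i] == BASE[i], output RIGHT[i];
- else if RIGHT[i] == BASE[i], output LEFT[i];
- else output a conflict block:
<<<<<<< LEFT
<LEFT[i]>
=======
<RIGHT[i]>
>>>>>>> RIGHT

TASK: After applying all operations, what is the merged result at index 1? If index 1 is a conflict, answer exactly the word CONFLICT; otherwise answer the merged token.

Final LEFT:  [hotel, alpha, echo, delta, hotel, delta, golf, hotel]
Final RIGHT: [hotel, alpha, charlie, alpha, hotel, delta, golf, charlie]
i=0: L=hotel R=hotel -> agree -> hotel
i=1: L=alpha R=alpha -> agree -> alpha
i=2: L=echo=BASE, R=charlie -> take RIGHT -> charlie
i=3: L=delta, R=alpha=BASE -> take LEFT -> delta
i=4: L=hotel R=hotel -> agree -> hotel
i=5: L=delta R=delta -> agree -> delta
i=6: L=golf R=golf -> agree -> golf
i=7: L=hotel=BASE, R=charlie -> take RIGHT -> charlie
Index 1 -> alpha

Answer: alpha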